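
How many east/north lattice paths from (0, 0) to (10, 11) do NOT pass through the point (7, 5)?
Number of paths = 286188

Total paths from (0, 0) to (10, 11): C(21, 10) = 352716. Paths through (7, 5): (paths (0, 0) → (7, 5)) × (paths (7, 5) → (10, 11)) = C(12, 7) · C(9, 3) = 792 · 84 = 66528. Avoidance count = 352716 − 66528 = 286188.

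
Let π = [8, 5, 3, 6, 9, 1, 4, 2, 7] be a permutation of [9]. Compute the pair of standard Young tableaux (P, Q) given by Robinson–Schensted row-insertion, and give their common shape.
P = [1, 2, 7] / [3, 4, 9] / [5, 6] / [8];  Q = [1, 4, 5] / [2, 7, 9] / [3, 8] / [6];  common shape = (3, 3, 2, 1)

Row-insert the values π_1, π_2, … into P one at a time, bumping the leftmost entry strictly greater than the inserted value down to the next row. The recording tableau Q records, in position (i, j), the step at which that cell was added to P.
  Insert 8 (step 1): P = [8];  Q = [1]
  Insert 5 (step 2): P = [5] / [8];  Q = [1] / [2]
  Insert 3 (step 3): P = [3] / [5] / [8];  Q = [1] / [2] / [3]
  Insert 6 (step 4): P = [3, 6] / [5] / [8];  Q = [1, 4] / [2] / [3]
  Insert 9 (step 5): P = [3, 6, 9] / [5] / [8];  Q = [1, 4, 5] / [2] / [3]
  Insert 1 (step 6): P = [1, 6, 9] / [3] / [5] / [8];  Q = [1, 4, 5] / [2] / [3] / [6]
  Insert 4 (step 7): P = [1, 4, 9] / [3, 6] / [5] / [8];  Q = [1, 4, 5] / [2, 7] / [3] / [6]
  Insert 2 (step 8): P = [1, 2, 9] / [3, 4] / [5, 6] / [8];  Q = [1, 4, 5] / [2, 7] / [3, 8] / [6]
  Insert 7 (step 9): P = [1, 2, 7] / [3, 4, 9] / [5, 6] / [8];  Q = [1, 4, 5] / [2, 7, 9] / [3, 8] / [6]
Final shape: (3, 3, 2, 1).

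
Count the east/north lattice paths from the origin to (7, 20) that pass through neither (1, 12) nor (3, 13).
Number of paths = 677061

Inclusion–exclusion. Total paths: C(27, 7) = 888030. Through P₁: C(13, 1)·C(14, 6) = 39039. Through P₂: C(16, 3)·C(11, 4) = 184800. Since P₁ is strictly southwest of P₂, a monotone path through both must visit P₁ then P₂; paths through both = C(13, 1)·C(3, 2)·C(11, 4) = 12870. Avoid both = 888030 − 39039 − 184800 + 12870 = 677061.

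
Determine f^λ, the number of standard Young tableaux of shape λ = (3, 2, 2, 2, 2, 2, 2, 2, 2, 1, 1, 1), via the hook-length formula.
# SYT of shape (3, 2, 2, 2, 2, 2, 2, 2, 2, 1, 1, 1) = 1662804

Hook-length formula: f^λ = n! / Π hook(c), product over all cells c of the Young diagram. For λ = (3, 2, 2, 2, 2, 2, 2, 2, 2, 1, 1, 1), n = 22 boxes. Hook lengths by row (left-to-right, top-to-bottom): [14, 10, 1]; [12, 8]; [11, 7]; [10, 6]; [9, 5]; [8, 4]; [7, 3]; [6, 2]; [5, 1]; [3]; [2]; [1]. Product of hooks = 675967057920000. So f^λ = 22! / 675967057920000 = 1124000727777607680000 / 675967057920000 = 1662804.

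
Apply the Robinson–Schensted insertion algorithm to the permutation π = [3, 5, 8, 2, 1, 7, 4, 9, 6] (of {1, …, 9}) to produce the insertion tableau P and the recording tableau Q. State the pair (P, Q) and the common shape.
P = [1, 4, 6, 9] / [2, 5, 7] / [3, 8];  Q = [1, 2, 3, 8] / [4, 6, 9] / [5, 7];  common shape = (4, 3, 2)

Row-insert the values π_1, π_2, … into P one at a time, bumping the leftmost entry strictly greater than the inserted value down to the next row. The recording tableau Q records, in position (i, j), the step at which that cell was added to P.
  Insert 3 (step 1): P = [3];  Q = [1]
  Insert 5 (step 2): P = [3, 5];  Q = [1, 2]
  Insert 8 (step 3): P = [3, 5, 8];  Q = [1, 2, 3]
  Insert 2 (step 4): P = [2, 5, 8] / [3];  Q = [1, 2, 3] / [4]
  Insert 1 (step 5): P = [1, 5, 8] / [2] / [3];  Q = [1, 2, 3] / [4] / [5]
  Insert 7 (step 6): P = [1, 5, 7] / [2, 8] / [3];  Q = [1, 2, 3] / [4, 6] / [5]
  Insert 4 (step 7): P = [1, 4, 7] / [2, 5] / [3, 8];  Q = [1, 2, 3] / [4, 6] / [5, 7]
  Insert 9 (step 8): P = [1, 4, 7, 9] / [2, 5] / [3, 8];  Q = [1, 2, 3, 8] / [4, 6] / [5, 7]
  Insert 6 (step 9): P = [1, 4, 6, 9] / [2, 5, 7] / [3, 8];  Q = [1, 2, 3, 8] / [4, 6, 9] / [5, 7]
Final shape: (4, 3, 2).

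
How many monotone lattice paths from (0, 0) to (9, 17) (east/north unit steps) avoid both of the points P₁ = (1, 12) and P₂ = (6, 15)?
Number of paths = 2572459

Inclusion–exclusion. Total paths: C(26, 9) = 3124550. Through P₁: C(13, 1)·C(13, 8) = 16731. Through P₂: C(21, 6)·C(5, 3) = 542640. Since P₁ is strictly southwest of P₂, a monotone path through both must visit P₁ then P₂; paths through both = C(13, 1)·C(8, 5)·C(5, 3) = 7280. Avoid both = 3124550 − 16731 − 542640 + 7280 = 2572459.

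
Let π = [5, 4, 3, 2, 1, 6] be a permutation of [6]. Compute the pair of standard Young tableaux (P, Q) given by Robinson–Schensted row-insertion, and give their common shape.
P = [1, 6] / [2] / [3] / [4] / [5];  Q = [1, 6] / [2] / [3] / [4] / [5];  common shape = (2, 1, 1, 1, 1)

Row-insert the values π_1, π_2, … into P one at a time, bumping the leftmost entry strictly greater than the inserted value down to the next row. The recording tableau Q records, in position (i, j), the step at which that cell was added to P.
  Insert 5 (step 1): P = [5];  Q = [1]
  Insert 4 (step 2): P = [4] / [5];  Q = [1] / [2]
  Insert 3 (step 3): P = [3] / [4] / [5];  Q = [1] / [2] / [3]
  Insert 2 (step 4): P = [2] / [3] / [4] / [5];  Q = [1] / [2] / [3] / [4]
  Insert 1 (step 5): P = [1] / [2] / [3] / [4] / [5];  Q = [1] / [2] / [3] / [4] / [5]
  Insert 6 (step 6): P = [1, 6] / [2] / [3] / [4] / [5];  Q = [1, 6] / [2] / [3] / [4] / [5]
Final shape: (2, 1, 1, 1, 1).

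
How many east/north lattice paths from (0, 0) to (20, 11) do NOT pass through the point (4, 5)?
Number of paths = 75271077

Total paths from (0, 0) to (20, 11): C(31, 20) = 84672315. Paths through (4, 5): (paths (0, 0) → (4, 5)) × (paths (4, 5) → (20, 11)) = C(9, 4) · C(22, 16) = 126 · 74613 = 9401238. Avoidance count = 84672315 − 9401238 = 75271077.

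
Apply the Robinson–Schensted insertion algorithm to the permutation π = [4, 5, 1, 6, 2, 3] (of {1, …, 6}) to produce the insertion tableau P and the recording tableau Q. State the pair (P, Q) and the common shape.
P = [1, 2, 3] / [4, 5, 6];  Q = [1, 2, 4] / [3, 5, 6];  common shape = (3, 3)

Row-insert the values π_1, π_2, … into P one at a time, bumping the leftmost entry strictly greater than the inserted value down to the next row. The recording tableau Q records, in position (i, j), the step at which that cell was added to P.
  Insert 4 (step 1): P = [4];  Q = [1]
  Insert 5 (step 2): P = [4, 5];  Q = [1, 2]
  Insert 1 (step 3): P = [1, 5] / [4];  Q = [1, 2] / [3]
  Insert 6 (step 4): P = [1, 5, 6] / [4];  Q = [1, 2, 4] / [3]
  Insert 2 (step 5): P = [1, 2, 6] / [4, 5];  Q = [1, 2, 4] / [3, 5]
  Insert 3 (step 6): P = [1, 2, 3] / [4, 5, 6];  Q = [1, 2, 4] / [3, 5, 6]
Final shape: (3, 3).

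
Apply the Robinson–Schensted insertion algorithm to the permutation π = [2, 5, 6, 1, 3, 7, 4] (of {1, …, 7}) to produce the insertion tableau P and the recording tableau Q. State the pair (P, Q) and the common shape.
P = [1, 3, 4, 7] / [2, 5, 6];  Q = [1, 2, 3, 6] / [4, 5, 7];  common shape = (4, 3)

Row-insert the values π_1, π_2, … into P one at a time, bumping the leftmost entry strictly greater than the inserted value down to the next row. The recording tableau Q records, in position (i, j), the step at which that cell was added to P.
  Insert 2 (step 1): P = [2];  Q = [1]
  Insert 5 (step 2): P = [2, 5];  Q = [1, 2]
  Insert 6 (step 3): P = [2, 5, 6];  Q = [1, 2, 3]
  Insert 1 (step 4): P = [1, 5, 6] / [2];  Q = [1, 2, 3] / [4]
  Insert 3 (step 5): P = [1, 3, 6] / [2, 5];  Q = [1, 2, 3] / [4, 5]
  Insert 7 (step 6): P = [1, 3, 6, 7] / [2, 5];  Q = [1, 2, 3, 6] / [4, 5]
  Insert 4 (step 7): P = [1, 3, 4, 7] / [2, 5, 6];  Q = [1, 2, 3, 6] / [4, 5, 7]
Final shape: (4, 3).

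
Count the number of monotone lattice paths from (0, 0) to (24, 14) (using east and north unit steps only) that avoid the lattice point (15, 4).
Number of paths = 9311496972

Total paths from (0, 0) to (24, 14): C(38, 24) = 9669554100. Paths through (15, 4): (paths (0, 0) → (15, 4)) × (paths (15, 4) → (24, 14)) = C(19, 15) · C(19, 9) = 3876 · 92378 = 358057128. Avoidance count = 9669554100 − 358057128 = 9311496972.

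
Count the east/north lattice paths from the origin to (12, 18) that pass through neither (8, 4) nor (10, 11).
Number of paths = 72922269

Inclusion–exclusion. Total paths: C(30, 12) = 86493225. Through P₁: C(12, 8)·C(18, 4) = 1514700. Through P₂: C(21, 10)·C(9, 2) = 12697776. Since P₁ is strictly southwest of P₂, a monotone path through both must visit P₁ then P₂; paths through both = C(12, 8)·C(9, 2)·C(9, 2) = 641520. Avoid both = 86493225 − 1514700 − 12697776 + 641520 = 72922269.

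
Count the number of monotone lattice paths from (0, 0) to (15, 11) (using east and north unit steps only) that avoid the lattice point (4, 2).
Number of paths = 5206760

Total paths from (0, 0) to (15, 11): C(26, 15) = 7726160. Paths through (4, 2): (paths (0, 0) → (4, 2)) × (paths (4, 2) → (15, 11)) = C(6, 4) · C(20, 11) = 15 · 167960 = 2519400. Avoidance count = 7726160 − 2519400 = 5206760.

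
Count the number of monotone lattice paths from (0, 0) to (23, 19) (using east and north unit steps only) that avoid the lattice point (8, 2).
Number of paths = 421317788400

Total paths from (0, 0) to (23, 19): C(42, 23) = 446775310800. Paths through (8, 2): (paths (0, 0) → (8, 2)) × (paths (8, 2) → (23, 19)) = C(10, 8) · C(32, 15) = 45 · 565722720 = 25457522400. Avoidance count = 446775310800 − 25457522400 = 421317788400.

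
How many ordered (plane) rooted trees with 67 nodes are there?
C_66 = 5632681584560312734993915705849145100

These ordered rooted trees are counted by the Catalan number C_n = (1/(n + 1)) · C(2n, n). For n = 66: C_66 = (1/67) · C(132, 66) = 377389666165540953244592352291892721700/67 = 5632681584560312734993915705849145100.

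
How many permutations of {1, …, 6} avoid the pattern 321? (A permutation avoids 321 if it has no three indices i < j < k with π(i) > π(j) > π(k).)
C_6 = 132

These 321-avoiding permutations are counted by the Catalan number C_n = (1/(n + 1)) · C(2n, n). For n = 6: C_6 = (1/7) · C(12, 6) = 924/7 = 132.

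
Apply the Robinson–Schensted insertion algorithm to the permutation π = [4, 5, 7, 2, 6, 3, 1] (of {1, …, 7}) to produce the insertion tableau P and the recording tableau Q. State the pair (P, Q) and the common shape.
P = [1, 3, 6] / [2, 5] / [4] / [7];  Q = [1, 2, 3] / [4, 5] / [6] / [7];  common shape = (3, 2, 1, 1)

Row-insert the values π_1, π_2, … into P one at a time, bumping the leftmost entry strictly greater than the inserted value down to the next row. The recording tableau Q records, in position (i, j), the step at which that cell was added to P.
  Insert 4 (step 1): P = [4];  Q = [1]
  Insert 5 (step 2): P = [4, 5];  Q = [1, 2]
  Insert 7 (step 3): P = [4, 5, 7];  Q = [1, 2, 3]
  Insert 2 (step 4): P = [2, 5, 7] / [4];  Q = [1, 2, 3] / [4]
  Insert 6 (step 5): P = [2, 5, 6] / [4, 7];  Q = [1, 2, 3] / [4, 5]
  Insert 3 (step 6): P = [2, 3, 6] / [4, 5] / [7];  Q = [1, 2, 3] / [4, 5] / [6]
  Insert 1 (step 7): P = [1, 3, 6] / [2, 5] / [4] / [7];  Q = [1, 2, 3] / [4, 5] / [6] / [7]
Final shape: (3, 2, 1, 1).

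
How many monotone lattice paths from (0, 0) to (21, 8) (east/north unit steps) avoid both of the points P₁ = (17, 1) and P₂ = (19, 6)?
Number of paths = 3225873

Inclusion–exclusion. Total paths: C(29, 21) = 4292145. Through P₁: C(18, 17)·C(11, 4) = 5940. Through P₂: C(25, 19)·C(4, 2) = 1062600. Since P₁ is strictly southwest of P₂, a monotone path through both must visit P₁ then P₂; paths through both = C(18, 17)·C(7, 2)·C(4, 2) = 2268. Avoid both = 4292145 − 5940 − 1062600 + 2268 = 3225873.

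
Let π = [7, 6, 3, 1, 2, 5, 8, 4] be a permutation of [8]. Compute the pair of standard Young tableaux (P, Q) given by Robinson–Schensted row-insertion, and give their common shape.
P = [1, 2, 4, 8] / [3, 5] / [6] / [7];  Q = [1, 5, 6, 7] / [2, 8] / [3] / [4];  common shape = (4, 2, 1, 1)

Row-insert the values π_1, π_2, … into P one at a time, bumping the leftmost entry strictly greater than the inserted value down to the next row. The recording tableau Q records, in position (i, j), the step at which that cell was added to P.
  Insert 7 (step 1): P = [7];  Q = [1]
  Insert 6 (step 2): P = [6] / [7];  Q = [1] / [2]
  Insert 3 (step 3): P = [3] / [6] / [7];  Q = [1] / [2] / [3]
  Insert 1 (step 4): P = [1] / [3] / [6] / [7];  Q = [1] / [2] / [3] / [4]
  Insert 2 (step 5): P = [1, 2] / [3] / [6] / [7];  Q = [1, 5] / [2] / [3] / [4]
  Insert 5 (step 6): P = [1, 2, 5] / [3] / [6] / [7];  Q = [1, 5, 6] / [2] / [3] / [4]
  Insert 8 (step 7): P = [1, 2, 5, 8] / [3] / [6] / [7];  Q = [1, 5, 6, 7] / [2] / [3] / [4]
  Insert 4 (step 8): P = [1, 2, 4, 8] / [3, 5] / [6] / [7];  Q = [1, 5, 6, 7] / [2, 8] / [3] / [4]
Final shape: (4, 2, 1, 1).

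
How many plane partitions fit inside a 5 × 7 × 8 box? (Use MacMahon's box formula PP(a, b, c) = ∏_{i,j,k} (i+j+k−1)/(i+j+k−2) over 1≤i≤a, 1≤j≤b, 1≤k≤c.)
PP(5, 7, 8) = 201299981193168

Evaluate the triple product over i = 1..5, j = 1..7, k = 1..8. The factors are (2/1) · (3/2) · (4/3) · (5/4) · (6/5) · (7/6) · (8/7) · (9/8) · … (280 factors total). The numerators and denominators telescope so the product is an integer; carrying out the multiplication exactly gives PP(5, 7, 8) = 201299981193168.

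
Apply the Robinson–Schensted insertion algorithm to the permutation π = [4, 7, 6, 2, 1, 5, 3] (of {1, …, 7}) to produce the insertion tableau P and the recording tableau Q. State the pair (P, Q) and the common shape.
P = [1, 3] / [2, 5] / [4, 6] / [7];  Q = [1, 2] / [3, 6] / [4, 7] / [5];  common shape = (2, 2, 2, 1)

Row-insert the values π_1, π_2, … into P one at a time, bumping the leftmost entry strictly greater than the inserted value down to the next row. The recording tableau Q records, in position (i, j), the step at which that cell was added to P.
  Insert 4 (step 1): P = [4];  Q = [1]
  Insert 7 (step 2): P = [4, 7];  Q = [1, 2]
  Insert 6 (step 3): P = [4, 6] / [7];  Q = [1, 2] / [3]
  Insert 2 (step 4): P = [2, 6] / [4] / [7];  Q = [1, 2] / [3] / [4]
  Insert 1 (step 5): P = [1, 6] / [2] / [4] / [7];  Q = [1, 2] / [3] / [4] / [5]
  Insert 5 (step 6): P = [1, 5] / [2, 6] / [4] / [7];  Q = [1, 2] / [3, 6] / [4] / [5]
  Insert 3 (step 7): P = [1, 3] / [2, 5] / [4, 6] / [7];  Q = [1, 2] / [3, 6] / [4, 7] / [5]
Final shape: (2, 2, 2, 1).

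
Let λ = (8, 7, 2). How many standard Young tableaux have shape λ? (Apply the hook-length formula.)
# SYT of shape (8, 7, 2) = 116688

Hook-length formula: f^λ = n! / Π hook(c), product over all cells c of the Young diagram. For λ = (8, 7, 2), n = 17 boxes. Hook lengths by row (left-to-right, top-to-bottom): [10, 9, 7, 6, 5, 4, 3, 1]; [8, 7, 5, 4, 3, 2, 1]; [2, 1]. Product of hooks = 3048192000. So f^λ = 17! / 3048192000 = 355687428096000 / 3048192000 = 116688.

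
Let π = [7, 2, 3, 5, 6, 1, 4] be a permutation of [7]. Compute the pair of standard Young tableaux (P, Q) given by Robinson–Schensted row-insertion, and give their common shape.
P = [1, 3, 4, 6] / [2, 5] / [7];  Q = [1, 3, 4, 5] / [2, 7] / [6];  common shape = (4, 2, 1)

Row-insert the values π_1, π_2, … into P one at a time, bumping the leftmost entry strictly greater than the inserted value down to the next row. The recording tableau Q records, in position (i, j), the step at which that cell was added to P.
  Insert 7 (step 1): P = [7];  Q = [1]
  Insert 2 (step 2): P = [2] / [7];  Q = [1] / [2]
  Insert 3 (step 3): P = [2, 3] / [7];  Q = [1, 3] / [2]
  Insert 5 (step 4): P = [2, 3, 5] / [7];  Q = [1, 3, 4] / [2]
  Insert 6 (step 5): P = [2, 3, 5, 6] / [7];  Q = [1, 3, 4, 5] / [2]
  Insert 1 (step 6): P = [1, 3, 5, 6] / [2] / [7];  Q = [1, 3, 4, 5] / [2] / [6]
  Insert 4 (step 7): P = [1, 3, 4, 6] / [2, 5] / [7];  Q = [1, 3, 4, 5] / [2, 7] / [6]
Final shape: (4, 2, 1).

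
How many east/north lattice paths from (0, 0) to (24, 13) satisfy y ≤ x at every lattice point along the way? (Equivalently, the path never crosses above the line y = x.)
Number of paths = 1709984304

By the reflection principle (André's argument), the number of monotone paths to (24, 13) with n ≤ m that never go above y = x is C(37, 24) − C(37, 25) = 3562467300 − 1852482996 = 1709984304.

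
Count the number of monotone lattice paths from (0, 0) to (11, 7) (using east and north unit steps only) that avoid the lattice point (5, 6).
Number of paths = 28590

Total paths from (0, 0) to (11, 7): C(18, 11) = 31824. Paths through (5, 6): (paths (0, 0) → (5, 6)) × (paths (5, 6) → (11, 7)) = C(11, 5) · C(7, 6) = 462 · 7 = 3234. Avoidance count = 31824 − 3234 = 28590.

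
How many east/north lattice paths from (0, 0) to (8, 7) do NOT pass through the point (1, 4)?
Number of paths = 5835

Total paths from (0, 0) to (8, 7): C(15, 8) = 6435. Paths through (1, 4): (paths (0, 0) → (1, 4)) × (paths (1, 4) → (8, 7)) = C(5, 1) · C(10, 7) = 5 · 120 = 600. Avoidance count = 6435 − 600 = 5835.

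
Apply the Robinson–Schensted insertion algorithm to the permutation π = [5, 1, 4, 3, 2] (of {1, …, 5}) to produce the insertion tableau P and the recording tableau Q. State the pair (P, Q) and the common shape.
P = [1, 2] / [3] / [4] / [5];  Q = [1, 3] / [2] / [4] / [5];  common shape = (2, 1, 1, 1)

Row-insert the values π_1, π_2, … into P one at a time, bumping the leftmost entry strictly greater than the inserted value down to the next row. The recording tableau Q records, in position (i, j), the step at which that cell was added to P.
  Insert 5 (step 1): P = [5];  Q = [1]
  Insert 1 (step 2): P = [1] / [5];  Q = [1] / [2]
  Insert 4 (step 3): P = [1, 4] / [5];  Q = [1, 3] / [2]
  Insert 3 (step 4): P = [1, 3] / [4] / [5];  Q = [1, 3] / [2] / [4]
  Insert 2 (step 5): P = [1, 2] / [3] / [4] / [5];  Q = [1, 3] / [2] / [4] / [5]
Final shape: (2, 1, 1, 1).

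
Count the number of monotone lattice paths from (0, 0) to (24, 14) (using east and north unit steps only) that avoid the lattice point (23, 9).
Number of paths = 9501261300

Total paths from (0, 0) to (24, 14): C(38, 24) = 9669554100. Paths through (23, 9): (paths (0, 0) → (23, 9)) × (paths (23, 9) → (24, 14)) = C(32, 23) · C(6, 1) = 28048800 · 6 = 168292800. Avoidance count = 9669554100 − 168292800 = 9501261300.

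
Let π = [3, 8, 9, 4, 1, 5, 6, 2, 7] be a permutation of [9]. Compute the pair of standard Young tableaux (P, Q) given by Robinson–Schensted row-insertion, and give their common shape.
P = [1, 2, 5, 6, 7] / [3, 4] / [8, 9];  Q = [1, 2, 3, 7, 9] / [4, 6] / [5, 8];  common shape = (5, 2, 2)

Row-insert the values π_1, π_2, … into P one at a time, bumping the leftmost entry strictly greater than the inserted value down to the next row. The recording tableau Q records, in position (i, j), the step at which that cell was added to P.
  Insert 3 (step 1): P = [3];  Q = [1]
  Insert 8 (step 2): P = [3, 8];  Q = [1, 2]
  Insert 9 (step 3): P = [3, 8, 9];  Q = [1, 2, 3]
  Insert 4 (step 4): P = [3, 4, 9] / [8];  Q = [1, 2, 3] / [4]
  Insert 1 (step 5): P = [1, 4, 9] / [3] / [8];  Q = [1, 2, 3] / [4] / [5]
  Insert 5 (step 6): P = [1, 4, 5] / [3, 9] / [8];  Q = [1, 2, 3] / [4, 6] / [5]
  Insert 6 (step 7): P = [1, 4, 5, 6] / [3, 9] / [8];  Q = [1, 2, 3, 7] / [4, 6] / [5]
  Insert 2 (step 8): P = [1, 2, 5, 6] / [3, 4] / [8, 9];  Q = [1, 2, 3, 7] / [4, 6] / [5, 8]
  Insert 7 (step 9): P = [1, 2, 5, 6, 7] / [3, 4] / [8, 9];  Q = [1, 2, 3, 7, 9] / [4, 6] / [5, 8]
Final shape: (5, 2, 2).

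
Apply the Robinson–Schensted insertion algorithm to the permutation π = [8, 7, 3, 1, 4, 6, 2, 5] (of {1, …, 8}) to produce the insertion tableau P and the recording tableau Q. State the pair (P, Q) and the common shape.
P = [1, 2, 5] / [3, 4, 6] / [7] / [8];  Q = [1, 5, 6] / [2, 7, 8] / [3] / [4];  common shape = (3, 3, 1, 1)

Row-insert the values π_1, π_2, … into P one at a time, bumping the leftmost entry strictly greater than the inserted value down to the next row. The recording tableau Q records, in position (i, j), the step at which that cell was added to P.
  Insert 8 (step 1): P = [8];  Q = [1]
  Insert 7 (step 2): P = [7] / [8];  Q = [1] / [2]
  Insert 3 (step 3): P = [3] / [7] / [8];  Q = [1] / [2] / [3]
  Insert 1 (step 4): P = [1] / [3] / [7] / [8];  Q = [1] / [2] / [3] / [4]
  Insert 4 (step 5): P = [1, 4] / [3] / [7] / [8];  Q = [1, 5] / [2] / [3] / [4]
  Insert 6 (step 6): P = [1, 4, 6] / [3] / [7] / [8];  Q = [1, 5, 6] / [2] / [3] / [4]
  Insert 2 (step 7): P = [1, 2, 6] / [3, 4] / [7] / [8];  Q = [1, 5, 6] / [2, 7] / [3] / [4]
  Insert 5 (step 8): P = [1, 2, 5] / [3, 4, 6] / [7] / [8];  Q = [1, 5, 6] / [2, 7, 8] / [3] / [4]
Final shape: (3, 3, 1, 1).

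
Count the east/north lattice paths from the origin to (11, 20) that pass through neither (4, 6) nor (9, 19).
Number of paths = 44930655

Inclusion–exclusion. Total paths: C(31, 11) = 84672315. Through P₁: C(10, 4)·C(21, 7) = 24418800. Through P₂: C(28, 9)·C(3, 2) = 20720700. Since P₁ is strictly southwest of P₂, a monotone path through both must visit P₁ then P₂; paths through both = C(10, 4)·C(18, 5)·C(3, 2) = 5397840. Avoid both = 84672315 − 24418800 − 20720700 + 5397840 = 44930655.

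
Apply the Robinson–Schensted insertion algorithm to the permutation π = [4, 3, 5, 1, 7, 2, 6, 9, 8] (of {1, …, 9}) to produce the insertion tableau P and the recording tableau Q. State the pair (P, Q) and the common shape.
P = [1, 2, 6, 8] / [3, 5, 7, 9] / [4];  Q = [1, 3, 5, 8] / [2, 6, 7, 9] / [4];  common shape = (4, 4, 1)

Row-insert the values π_1, π_2, … into P one at a time, bumping the leftmost entry strictly greater than the inserted value down to the next row. The recording tableau Q records, in position (i, j), the step at which that cell was added to P.
  Insert 4 (step 1): P = [4];  Q = [1]
  Insert 3 (step 2): P = [3] / [4];  Q = [1] / [2]
  Insert 5 (step 3): P = [3, 5] / [4];  Q = [1, 3] / [2]
  Insert 1 (step 4): P = [1, 5] / [3] / [4];  Q = [1, 3] / [2] / [4]
  Insert 7 (step 5): P = [1, 5, 7] / [3] / [4];  Q = [1, 3, 5] / [2] / [4]
  Insert 2 (step 6): P = [1, 2, 7] / [3, 5] / [4];  Q = [1, 3, 5] / [2, 6] / [4]
  Insert 6 (step 7): P = [1, 2, 6] / [3, 5, 7] / [4];  Q = [1, 3, 5] / [2, 6, 7] / [4]
  Insert 9 (step 8): P = [1, 2, 6, 9] / [3, 5, 7] / [4];  Q = [1, 3, 5, 8] / [2, 6, 7] / [4]
  Insert 8 (step 9): P = [1, 2, 6, 8] / [3, 5, 7, 9] / [4];  Q = [1, 3, 5, 8] / [2, 6, 7, 9] / [4]
Final shape: (4, 4, 1).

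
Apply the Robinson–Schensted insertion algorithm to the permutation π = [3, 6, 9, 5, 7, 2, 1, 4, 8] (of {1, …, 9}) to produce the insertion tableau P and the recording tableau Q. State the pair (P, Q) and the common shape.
P = [1, 4, 7, 8] / [2, 5] / [3, 9] / [6];  Q = [1, 2, 3, 9] / [4, 5] / [6, 8] / [7];  common shape = (4, 2, 2, 1)

Row-insert the values π_1, π_2, … into P one at a time, bumping the leftmost entry strictly greater than the inserted value down to the next row. The recording tableau Q records, in position (i, j), the step at which that cell was added to P.
  Insert 3 (step 1): P = [3];  Q = [1]
  Insert 6 (step 2): P = [3, 6];  Q = [1, 2]
  Insert 9 (step 3): P = [3, 6, 9];  Q = [1, 2, 3]
  Insert 5 (step 4): P = [3, 5, 9] / [6];  Q = [1, 2, 3] / [4]
  Insert 7 (step 5): P = [3, 5, 7] / [6, 9];  Q = [1, 2, 3] / [4, 5]
  Insert 2 (step 6): P = [2, 5, 7] / [3, 9] / [6];  Q = [1, 2, 3] / [4, 5] / [6]
  Insert 1 (step 7): P = [1, 5, 7] / [2, 9] / [3] / [6];  Q = [1, 2, 3] / [4, 5] / [6] / [7]
  Insert 4 (step 8): P = [1, 4, 7] / [2, 5] / [3, 9] / [6];  Q = [1, 2, 3] / [4, 5] / [6, 8] / [7]
  Insert 8 (step 9): P = [1, 4, 7, 8] / [2, 5] / [3, 9] / [6];  Q = [1, 2, 3, 9] / [4, 5] / [6, 8] / [7]
Final shape: (4, 2, 2, 1).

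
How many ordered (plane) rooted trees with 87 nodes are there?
C_86 = 4180080073556524734514695828170907458428751314320

These ordered rooted trees are counted by the Catalan number C_n = (1/(n + 1)) · C(2n, n). For n = 86: C_86 = (1/87) · C(172, 86) = 363666966399417651902778537050868948883301364345840/87 = 4180080073556524734514695828170907458428751314320.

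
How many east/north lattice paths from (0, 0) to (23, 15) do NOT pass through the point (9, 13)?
Number of paths = 15411596160

Total paths from (0, 0) to (23, 15): C(38, 23) = 15471286560. Paths through (9, 13): (paths (0, 0) → (9, 13)) × (paths (9, 13) → (23, 15)) = C(22, 9) · C(16, 14) = 497420 · 120 = 59690400. Avoidance count = 15471286560 − 59690400 = 15411596160.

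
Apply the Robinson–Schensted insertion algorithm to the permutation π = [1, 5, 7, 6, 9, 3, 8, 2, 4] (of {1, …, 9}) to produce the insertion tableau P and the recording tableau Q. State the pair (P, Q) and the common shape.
P = [1, 2, 4, 8] / [3, 6] / [5, 9] / [7];  Q = [1, 2, 3, 5] / [4, 7] / [6, 9] / [8];  common shape = (4, 2, 2, 1)

Row-insert the values π_1, π_2, … into P one at a time, bumping the leftmost entry strictly greater than the inserted value down to the next row. The recording tableau Q records, in position (i, j), the step at which that cell was added to P.
  Insert 1 (step 1): P = [1];  Q = [1]
  Insert 5 (step 2): P = [1, 5];  Q = [1, 2]
  Insert 7 (step 3): P = [1, 5, 7];  Q = [1, 2, 3]
  Insert 6 (step 4): P = [1, 5, 6] / [7];  Q = [1, 2, 3] / [4]
  Insert 9 (step 5): P = [1, 5, 6, 9] / [7];  Q = [1, 2, 3, 5] / [4]
  Insert 3 (step 6): P = [1, 3, 6, 9] / [5] / [7];  Q = [1, 2, 3, 5] / [4] / [6]
  Insert 8 (step 7): P = [1, 3, 6, 8] / [5, 9] / [7];  Q = [1, 2, 3, 5] / [4, 7] / [6]
  Insert 2 (step 8): P = [1, 2, 6, 8] / [3, 9] / [5] / [7];  Q = [1, 2, 3, 5] / [4, 7] / [6] / [8]
  Insert 4 (step 9): P = [1, 2, 4, 8] / [3, 6] / [5, 9] / [7];  Q = [1, 2, 3, 5] / [4, 7] / [6, 9] / [8]
Final shape: (4, 2, 2, 1).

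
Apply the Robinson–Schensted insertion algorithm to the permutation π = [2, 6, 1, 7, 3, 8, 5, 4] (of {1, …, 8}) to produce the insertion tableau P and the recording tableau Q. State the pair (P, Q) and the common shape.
P = [1, 3, 4, 8] / [2, 5, 7] / [6];  Q = [1, 2, 4, 6] / [3, 5, 7] / [8];  common shape = (4, 3, 1)

Row-insert the values π_1, π_2, … into P one at a time, bumping the leftmost entry strictly greater than the inserted value down to the next row. The recording tableau Q records, in position (i, j), the step at which that cell was added to P.
  Insert 2 (step 1): P = [2];  Q = [1]
  Insert 6 (step 2): P = [2, 6];  Q = [1, 2]
  Insert 1 (step 3): P = [1, 6] / [2];  Q = [1, 2] / [3]
  Insert 7 (step 4): P = [1, 6, 7] / [2];  Q = [1, 2, 4] / [3]
  Insert 3 (step 5): P = [1, 3, 7] / [2, 6];  Q = [1, 2, 4] / [3, 5]
  Insert 8 (step 6): P = [1, 3, 7, 8] / [2, 6];  Q = [1, 2, 4, 6] / [3, 5]
  Insert 5 (step 7): P = [1, 3, 5, 8] / [2, 6, 7];  Q = [1, 2, 4, 6] / [3, 5, 7]
  Insert 4 (step 8): P = [1, 3, 4, 8] / [2, 5, 7] / [6];  Q = [1, 2, 4, 6] / [3, 5, 7] / [8]
Final shape: (4, 3, 1).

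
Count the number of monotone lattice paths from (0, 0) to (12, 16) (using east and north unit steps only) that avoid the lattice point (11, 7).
Number of paths = 30103515

Total paths from (0, 0) to (12, 16): C(28, 12) = 30421755. Paths through (11, 7): (paths (0, 0) → (11, 7)) × (paths (11, 7) → (12, 16)) = C(18, 11) · C(10, 1) = 31824 · 10 = 318240. Avoidance count = 30421755 − 318240 = 30103515.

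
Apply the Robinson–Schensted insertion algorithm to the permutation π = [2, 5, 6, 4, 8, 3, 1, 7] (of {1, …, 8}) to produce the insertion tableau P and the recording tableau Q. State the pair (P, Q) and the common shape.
P = [1, 3, 6, 7] / [2, 8] / [4] / [5];  Q = [1, 2, 3, 5] / [4, 8] / [6] / [7];  common shape = (4, 2, 1, 1)

Row-insert the values π_1, π_2, … into P one at a time, bumping the leftmost entry strictly greater than the inserted value down to the next row. The recording tableau Q records, in position (i, j), the step at which that cell was added to P.
  Insert 2 (step 1): P = [2];  Q = [1]
  Insert 5 (step 2): P = [2, 5];  Q = [1, 2]
  Insert 6 (step 3): P = [2, 5, 6];  Q = [1, 2, 3]
  Insert 4 (step 4): P = [2, 4, 6] / [5];  Q = [1, 2, 3] / [4]
  Insert 8 (step 5): P = [2, 4, 6, 8] / [5];  Q = [1, 2, 3, 5] / [4]
  Insert 3 (step 6): P = [2, 3, 6, 8] / [4] / [5];  Q = [1, 2, 3, 5] / [4] / [6]
  Insert 1 (step 7): P = [1, 3, 6, 8] / [2] / [4] / [5];  Q = [1, 2, 3, 5] / [4] / [6] / [7]
  Insert 7 (step 8): P = [1, 3, 6, 7] / [2, 8] / [4] / [5];  Q = [1, 2, 3, 5] / [4, 8] / [6] / [7]
Final shape: (4, 2, 1, 1).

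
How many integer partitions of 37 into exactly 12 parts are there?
p(37, 12 parts) = 1686

Partitions of n into exactly k parts are in bijection with partitions of n − k into at most k parts (subtract 1 from each part). So p(37, exactly 12) = p(25, parts ≤ 12). Computing via the recurrence p(m, j) = p(m, j−1) + p(m−j, j) gives 1686.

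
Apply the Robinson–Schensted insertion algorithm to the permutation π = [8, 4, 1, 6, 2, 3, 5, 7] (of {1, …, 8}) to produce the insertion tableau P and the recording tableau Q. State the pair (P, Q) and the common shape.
P = [1, 2, 3, 5, 7] / [4, 6] / [8];  Q = [1, 4, 6, 7, 8] / [2, 5] / [3];  common shape = (5, 2, 1)

Row-insert the values π_1, π_2, … into P one at a time, bumping the leftmost entry strictly greater than the inserted value down to the next row. The recording tableau Q records, in position (i, j), the step at which that cell was added to P.
  Insert 8 (step 1): P = [8];  Q = [1]
  Insert 4 (step 2): P = [4] / [8];  Q = [1] / [2]
  Insert 1 (step 3): P = [1] / [4] / [8];  Q = [1] / [2] / [3]
  Insert 6 (step 4): P = [1, 6] / [4] / [8];  Q = [1, 4] / [2] / [3]
  Insert 2 (step 5): P = [1, 2] / [4, 6] / [8];  Q = [1, 4] / [2, 5] / [3]
  Insert 3 (step 6): P = [1, 2, 3] / [4, 6] / [8];  Q = [1, 4, 6] / [2, 5] / [3]
  Insert 5 (step 7): P = [1, 2, 3, 5] / [4, 6] / [8];  Q = [1, 4, 6, 7] / [2, 5] / [3]
  Insert 7 (step 8): P = [1, 2, 3, 5, 7] / [4, 6] / [8];  Q = [1, 4, 6, 7, 8] / [2, 5] / [3]
Final shape: (5, 2, 1).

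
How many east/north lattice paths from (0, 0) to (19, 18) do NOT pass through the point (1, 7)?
Number of paths = 17395853580

Total paths from (0, 0) to (19, 18): C(37, 19) = 17672631900. Paths through (1, 7): (paths (0, 0) → (1, 7)) × (paths (1, 7) → (19, 18)) = C(8, 1) · C(29, 18) = 8 · 34597290 = 276778320. Avoidance count = 17672631900 − 276778320 = 17395853580.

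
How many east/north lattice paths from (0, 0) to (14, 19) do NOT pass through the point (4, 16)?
Number of paths = 817423530

Total paths from (0, 0) to (14, 19): C(33, 14) = 818809200. Paths through (4, 16): (paths (0, 0) → (4, 16)) × (paths (4, 16) → (14, 19)) = C(20, 4) · C(13, 10) = 4845 · 286 = 1385670. Avoidance count = 818809200 − 1385670 = 817423530.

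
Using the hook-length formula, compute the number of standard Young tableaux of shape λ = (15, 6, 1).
# SYT of shape (15, 6, 1) = 601920

Hook-length formula: f^λ = n! / Π hook(c), product over all cells c of the Young diagram. For λ = (15, 6, 1), n = 22 boxes. Hook lengths by row (left-to-right, top-to-bottom): [17, 15, 14, 13, 12, 11, 9, 8, 7, 6, 5, 4, 3, 2, 1]; [7, 5, 4, 3, 2, 1]; [1]. Product of hooks = 1867358997504000. So f^λ = 22! / 1867358997504000 = 1124000727777607680000 / 1867358997504000 = 601920.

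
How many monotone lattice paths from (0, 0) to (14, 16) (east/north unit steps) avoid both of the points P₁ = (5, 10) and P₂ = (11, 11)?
Number of paths = 92065644

Inclusion–exclusion. Total paths: C(30, 14) = 145422675. Through P₁: C(15, 5)·C(15, 9) = 15030015. Through P₂: C(22, 11)·C(8, 3) = 39504192. Since P₁ is strictly southwest of P₂, a monotone path through both must visit P₁ then P₂; paths through both = C(15, 5)·C(7, 6)·C(8, 3) = 1177176. Avoid both = 145422675 − 15030015 − 39504192 + 1177176 = 92065644.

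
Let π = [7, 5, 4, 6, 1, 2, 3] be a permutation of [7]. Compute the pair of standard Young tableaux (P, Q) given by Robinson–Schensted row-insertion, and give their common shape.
P = [1, 2, 3] / [4, 6] / [5] / [7];  Q = [1, 4, 7] / [2, 6] / [3] / [5];  common shape = (3, 2, 1, 1)

Row-insert the values π_1, π_2, … into P one at a time, bumping the leftmost entry strictly greater than the inserted value down to the next row. The recording tableau Q records, in position (i, j), the step at which that cell was added to P.
  Insert 7 (step 1): P = [7];  Q = [1]
  Insert 5 (step 2): P = [5] / [7];  Q = [1] / [2]
  Insert 4 (step 3): P = [4] / [5] / [7];  Q = [1] / [2] / [3]
  Insert 6 (step 4): P = [4, 6] / [5] / [7];  Q = [1, 4] / [2] / [3]
  Insert 1 (step 5): P = [1, 6] / [4] / [5] / [7];  Q = [1, 4] / [2] / [3] / [5]
  Insert 2 (step 6): P = [1, 2] / [4, 6] / [5] / [7];  Q = [1, 4] / [2, 6] / [3] / [5]
  Insert 3 (step 7): P = [1, 2, 3] / [4, 6] / [5] / [7];  Q = [1, 4, 7] / [2, 6] / [3] / [5]
Final shape: (3, 2, 1, 1).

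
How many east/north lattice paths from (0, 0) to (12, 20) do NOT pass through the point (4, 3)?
Number of paths = 187937715

Total paths from (0, 0) to (12, 20): C(32, 12) = 225792840. Paths through (4, 3): (paths (0, 0) → (4, 3)) × (paths (4, 3) → (12, 20)) = C(7, 4) · C(25, 8) = 35 · 1081575 = 37855125. Avoidance count = 225792840 − 37855125 = 187937715.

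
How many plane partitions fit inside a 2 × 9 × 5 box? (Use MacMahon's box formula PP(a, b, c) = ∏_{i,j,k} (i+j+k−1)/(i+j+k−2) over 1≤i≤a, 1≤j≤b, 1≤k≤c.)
PP(2, 9, 5) = 1002001

Evaluate the triple product over i = 1..2, j = 1..9, k = 1..5. The factors are (2/1) · (3/2) · (4/3) · (5/4) · (6/5) · (3/2) · (4/3) · (5/4) · … (90 factors total). The numerators and denominators telescope so the product is an integer; carrying out the multiplication exactly gives PP(2, 9, 5) = 1002001.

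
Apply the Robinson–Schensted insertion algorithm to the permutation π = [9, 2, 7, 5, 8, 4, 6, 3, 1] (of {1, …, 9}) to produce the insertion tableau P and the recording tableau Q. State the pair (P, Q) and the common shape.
P = [1, 3, 6] / [2, 8] / [4] / [5] / [7] / [9];  Q = [1, 3, 5] / [2, 7] / [4] / [6] / [8] / [9];  common shape = (3, 2, 1, 1, 1, 1)

Row-insert the values π_1, π_2, … into P one at a time, bumping the leftmost entry strictly greater than the inserted value down to the next row. The recording tableau Q records, in position (i, j), the step at which that cell was added to P.
  Insert 9 (step 1): P = [9];  Q = [1]
  Insert 2 (step 2): P = [2] / [9];  Q = [1] / [2]
  Insert 7 (step 3): P = [2, 7] / [9];  Q = [1, 3] / [2]
  Insert 5 (step 4): P = [2, 5] / [7] / [9];  Q = [1, 3] / [2] / [4]
  Insert 8 (step 5): P = [2, 5, 8] / [7] / [9];  Q = [1, 3, 5] / [2] / [4]
  Insert 4 (step 6): P = [2, 4, 8] / [5] / [7] / [9];  Q = [1, 3, 5] / [2] / [4] / [6]
  Insert 6 (step 7): P = [2, 4, 6] / [5, 8] / [7] / [9];  Q = [1, 3, 5] / [2, 7] / [4] / [6]
  Insert 3 (step 8): P = [2, 3, 6] / [4, 8] / [5] / [7] / [9];  Q = [1, 3, 5] / [2, 7] / [4] / [6] / [8]
  Insert 1 (step 9): P = [1, 3, 6] / [2, 8] / [4] / [5] / [7] / [9];  Q = [1, 3, 5] / [2, 7] / [4] / [6] / [8] / [9]
Final shape: (3, 2, 1, 1, 1, 1).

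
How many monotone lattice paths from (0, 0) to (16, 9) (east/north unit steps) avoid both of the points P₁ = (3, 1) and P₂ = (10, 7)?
Number of paths = 876663

Inclusion–exclusion. Total paths: C(25, 16) = 2042975. Through P₁: C(4, 3)·C(21, 13) = 813960. Through P₂: C(17, 10)·C(8, 6) = 544544. Since P₁ is strictly southwest of P₂, a monotone path through both must visit P₁ then P₂; paths through both = C(4, 3)·C(13, 7)·C(8, 6) = 192192. Avoid both = 2042975 − 813960 − 544544 + 192192 = 876663.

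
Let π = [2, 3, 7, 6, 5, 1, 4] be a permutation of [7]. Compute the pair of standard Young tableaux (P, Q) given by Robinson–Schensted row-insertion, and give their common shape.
P = [1, 3, 4] / [2, 5] / [6] / [7];  Q = [1, 2, 3] / [4, 7] / [5] / [6];  common shape = (3, 2, 1, 1)

Row-insert the values π_1, π_2, … into P one at a time, bumping the leftmost entry strictly greater than the inserted value down to the next row. The recording tableau Q records, in position (i, j), the step at which that cell was added to P.
  Insert 2 (step 1): P = [2];  Q = [1]
  Insert 3 (step 2): P = [2, 3];  Q = [1, 2]
  Insert 7 (step 3): P = [2, 3, 7];  Q = [1, 2, 3]
  Insert 6 (step 4): P = [2, 3, 6] / [7];  Q = [1, 2, 3] / [4]
  Insert 5 (step 5): P = [2, 3, 5] / [6] / [7];  Q = [1, 2, 3] / [4] / [5]
  Insert 1 (step 6): P = [1, 3, 5] / [2] / [6] / [7];  Q = [1, 2, 3] / [4] / [5] / [6]
  Insert 4 (step 7): P = [1, 3, 4] / [2, 5] / [6] / [7];  Q = [1, 2, 3] / [4, 7] / [5] / [6]
Final shape: (3, 2, 1, 1).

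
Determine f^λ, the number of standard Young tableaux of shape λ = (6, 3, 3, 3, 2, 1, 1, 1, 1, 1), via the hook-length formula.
# SYT of shape (6, 3, 3, 3, 2, 1, 1, 1, 1, 1) = 662165504

Hook-length formula: f^λ = n! / Π hook(c), product over all cells c of the Young diagram. For λ = (6, 3, 3, 3, 2, 1, 1, 1, 1, 1), n = 22 boxes. Hook lengths by row (left-to-right, top-to-bottom): [15, 9, 7, 3, 2, 1]; [11, 5, 3]; [10, 4, 2]; [9, 3, 1]; [7, 1]; [5]; [4]; [3]; [2]; [1]. Product of hooks = 1697461920000. So f^λ = 22! / 1697461920000 = 1124000727777607680000 / 1697461920000 = 662165504.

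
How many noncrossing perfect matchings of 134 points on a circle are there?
C_67 = 22033725021956517463358552614056949950

These noncrossing handshakes are counted by the Catalan number C_n = (1/(n + 1)) · C(2n, n). For n = 67: C_67 = (1/68) · C(134, 67) = 1498293301493043187508381577755872596600/68 = 22033725021956517463358552614056949950.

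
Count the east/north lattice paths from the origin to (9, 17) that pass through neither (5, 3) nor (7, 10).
Number of paths = 2325638

Inclusion–exclusion. Total paths: C(26, 9) = 3124550. Through P₁: C(8, 5)·C(18, 4) = 171360. Through P₂: C(17, 7)·C(9, 2) = 700128. Since P₁ is strictly southwest of P₂, a monotone path through both must visit P₁ then P₂; paths through both = C(8, 5)·C(9, 2)·C(9, 2) = 72576. Avoid both = 3124550 − 171360 − 700128 + 72576 = 2325638.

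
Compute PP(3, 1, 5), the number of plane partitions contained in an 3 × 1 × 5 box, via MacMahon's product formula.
PP(3, 1, 5) = 56

Evaluate the triple product over i = 1..3, j = 1..1, k = 1..5. The factors are (2/1) · (3/2) · (4/3) · (5/4) · (6/5) · (3/2) · (4/3) · (5/4) · … (15 factors total). The numerators and denominators telescope so the product is an integer; carrying out the multiplication exactly gives PP(3, 1, 5) = 56.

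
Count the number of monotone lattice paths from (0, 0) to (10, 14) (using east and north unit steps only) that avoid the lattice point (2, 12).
Number of paths = 1957161

Total paths from (0, 0) to (10, 14): C(24, 10) = 1961256. Paths through (2, 12): (paths (0, 0) → (2, 12)) × (paths (2, 12) → (10, 14)) = C(14, 2) · C(10, 8) = 91 · 45 = 4095. Avoidance count = 1961256 − 4095 = 1957161.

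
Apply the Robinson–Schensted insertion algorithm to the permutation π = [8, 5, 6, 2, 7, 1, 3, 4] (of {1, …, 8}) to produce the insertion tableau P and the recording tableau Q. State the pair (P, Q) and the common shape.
P = [1, 3, 4] / [2, 6, 7] / [5] / [8];  Q = [1, 3, 5] / [2, 7, 8] / [4] / [6];  common shape = (3, 3, 1, 1)

Row-insert the values π_1, π_2, … into P one at a time, bumping the leftmost entry strictly greater than the inserted value down to the next row. The recording tableau Q records, in position (i, j), the step at which that cell was added to P.
  Insert 8 (step 1): P = [8];  Q = [1]
  Insert 5 (step 2): P = [5] / [8];  Q = [1] / [2]
  Insert 6 (step 3): P = [5, 6] / [8];  Q = [1, 3] / [2]
  Insert 2 (step 4): P = [2, 6] / [5] / [8];  Q = [1, 3] / [2] / [4]
  Insert 7 (step 5): P = [2, 6, 7] / [5] / [8];  Q = [1, 3, 5] / [2] / [4]
  Insert 1 (step 6): P = [1, 6, 7] / [2] / [5] / [8];  Q = [1, 3, 5] / [2] / [4] / [6]
  Insert 3 (step 7): P = [1, 3, 7] / [2, 6] / [5] / [8];  Q = [1, 3, 5] / [2, 7] / [4] / [6]
  Insert 4 (step 8): P = [1, 3, 4] / [2, 6, 7] / [5] / [8];  Q = [1, 3, 5] / [2, 7, 8] / [4] / [6]
Final shape: (3, 3, 1, 1).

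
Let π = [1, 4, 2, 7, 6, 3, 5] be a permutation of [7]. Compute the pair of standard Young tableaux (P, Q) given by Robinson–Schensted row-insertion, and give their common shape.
P = [1, 2, 3, 5] / [4, 6] / [7];  Q = [1, 2, 4, 7] / [3, 5] / [6];  common shape = (4, 2, 1)

Row-insert the values π_1, π_2, … into P one at a time, bumping the leftmost entry strictly greater than the inserted value down to the next row. The recording tableau Q records, in position (i, j), the step at which that cell was added to P.
  Insert 1 (step 1): P = [1];  Q = [1]
  Insert 4 (step 2): P = [1, 4];  Q = [1, 2]
  Insert 2 (step 3): P = [1, 2] / [4];  Q = [1, 2] / [3]
  Insert 7 (step 4): P = [1, 2, 7] / [4];  Q = [1, 2, 4] / [3]
  Insert 6 (step 5): P = [1, 2, 6] / [4, 7];  Q = [1, 2, 4] / [3, 5]
  Insert 3 (step 6): P = [1, 2, 3] / [4, 6] / [7];  Q = [1, 2, 4] / [3, 5] / [6]
  Insert 5 (step 7): P = [1, 2, 3, 5] / [4, 6] / [7];  Q = [1, 2, 4, 7] / [3, 5] / [6]
Final shape: (4, 2, 1).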